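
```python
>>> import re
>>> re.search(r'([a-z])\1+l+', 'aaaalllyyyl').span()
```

`\1` has to match the exact text group 1 already captured.
`search` walks the string left to right and returns the first match it finds.
The match spans [0:7] → 'aaaalll'.
Captured: group 1 = 'a'.

(0, 7)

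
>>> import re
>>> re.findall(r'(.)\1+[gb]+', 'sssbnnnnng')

['s', 'n']

The backreference `\1` re-matches whatever the first group consumed, character for character.
One capturing group, so `findall` returns just the captured substring from each match — 2 in all.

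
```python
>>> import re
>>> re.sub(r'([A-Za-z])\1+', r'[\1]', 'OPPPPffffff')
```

'O[P][f]'

The backreference `\1` re-matches whatever the first group consumed, character for character.
Each match is replaced using the text its own group 1 captured.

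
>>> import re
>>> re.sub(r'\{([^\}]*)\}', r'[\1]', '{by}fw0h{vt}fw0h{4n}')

Each match is replaced using the text its own group 1 captured.

'[by]fw0h[vt]fw0h[4n]'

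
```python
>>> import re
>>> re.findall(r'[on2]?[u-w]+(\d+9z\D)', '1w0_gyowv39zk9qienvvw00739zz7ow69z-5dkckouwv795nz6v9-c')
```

The pattern matches optionally one of [on2], then one or more of a character in [u-w]; then one or more of a digit, then the literal '9z', then a non-digit (captured).
Matches: at [6:13] match 'owv39zk', group 1 = '39zk'; at [17:28] match 'nvvw00739zz', group 1 = '00739zz'; at [29:35] match 'ow69z-', group 1 = '69z-'.
Because there's exactly one group, `findall` drops the full match and keeps group 1 from each hit.

['39zk', '00739zz', '69z-']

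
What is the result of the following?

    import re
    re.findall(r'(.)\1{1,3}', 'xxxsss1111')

['x', 's', '1']

The backreference `\1` re-matches whatever the first group consumed, character for character.
Walking the string: at [0:3] match 'xxx', group 1 = 'x'; at [3:6] match 'sss', group 1 = 's'; at [6:10] match '1111', group 1 = '1'.
One capturing group, so `findall` returns just the captured substring from each match — 3 in all.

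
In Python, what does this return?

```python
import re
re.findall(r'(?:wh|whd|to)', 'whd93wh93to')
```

['wh', 'wh', 'to']

`|` is ordered: at each position the engine commits to the first alternative that works.
Matches: at [0:2] → 'wh'; at [5:7] → 'wh'; at [9:11] → 'to'.
No capturing groups, so `findall` returns the 3 full match strings.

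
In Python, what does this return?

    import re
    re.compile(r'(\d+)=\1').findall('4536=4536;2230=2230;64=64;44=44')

`\1` is not a pattern — it's the concrete string captured by group 1, re-applied verbatim.
One capturing group, so `findall` returns just the captured substring from each match — 4 in all.

['4536', '2230', '64', '44']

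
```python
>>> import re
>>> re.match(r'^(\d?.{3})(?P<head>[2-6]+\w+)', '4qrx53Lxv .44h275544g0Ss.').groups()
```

('4qrx', '53Lxv')

The match spans [0:9] → '4qrx53Lxv'.
Captured: group 1 = '4qrx', group 2 = '53Lxv'.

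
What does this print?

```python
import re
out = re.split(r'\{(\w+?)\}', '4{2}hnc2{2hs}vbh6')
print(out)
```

With a capturing group present, the delimiter's captured portion is kept in the result list.

['4', '2', 'hnc2', '2hs', 'vbh6']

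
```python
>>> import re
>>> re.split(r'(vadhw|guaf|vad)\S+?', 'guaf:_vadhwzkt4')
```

['', 'guaf', '_', 'vadhw', 'kt4']

Branches in `(...|...)` are attempted left-to-right; the first branch that allows the whole pattern to succeed is taken.
With a capturing group present, the delimiter's captured portion is kept in the result list.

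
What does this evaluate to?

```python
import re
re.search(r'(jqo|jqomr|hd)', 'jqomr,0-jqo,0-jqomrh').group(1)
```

'jqo'

The match spans [0:3] → 'jqo'.
Captured: group 1 = 'jqo'.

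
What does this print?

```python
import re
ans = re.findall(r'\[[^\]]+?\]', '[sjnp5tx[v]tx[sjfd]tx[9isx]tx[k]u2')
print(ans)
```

['[sjnp5tx[v]', '[sjfd]', '[9isx]', '[k]']

Matches: at [0:11] → '[sjnp5tx[v]'; at [13:19] → '[sjfd]'; at [21:27] → '[9isx]'; at [29:32] → '[k]'.
Since nothing is captured, `findall` lists the 4 matched substrings directly.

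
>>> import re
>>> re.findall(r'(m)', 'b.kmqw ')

['m']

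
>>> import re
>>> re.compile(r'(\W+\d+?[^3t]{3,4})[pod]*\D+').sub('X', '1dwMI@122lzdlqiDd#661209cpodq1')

`sub` substitutes 'X' at each match site.

'1dwMIX661209cpodq1'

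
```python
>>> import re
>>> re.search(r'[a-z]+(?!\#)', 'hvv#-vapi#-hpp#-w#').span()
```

Because the assertion is negative and zero-width, positions next to the forbidden text are skipped.
The match spans [0:2] → 'hv'.

(0, 2)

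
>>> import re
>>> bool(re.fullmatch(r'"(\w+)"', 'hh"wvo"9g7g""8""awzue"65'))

`fullmatch` succeeds only if the pattern covers the string from start to end.
Here there's no way to consume every character, so the call returns None, and `bool(None)` is False.

False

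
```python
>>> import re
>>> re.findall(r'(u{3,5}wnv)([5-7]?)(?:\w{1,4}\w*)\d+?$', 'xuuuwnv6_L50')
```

[('uuuwnv', '6')]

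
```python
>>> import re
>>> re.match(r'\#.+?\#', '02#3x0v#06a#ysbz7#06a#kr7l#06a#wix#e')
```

`match` is anchored at position 0; if the pattern doesn't fit there, it returns None.
Here the pattern fails at index 0, so the call returns None.

None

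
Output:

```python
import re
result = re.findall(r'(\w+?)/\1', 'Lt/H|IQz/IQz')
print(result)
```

['IQz']

After group 1 captures some text, `\1` only succeeds where that same text appears again.
`findall` collects group 1 from the one match (1 total).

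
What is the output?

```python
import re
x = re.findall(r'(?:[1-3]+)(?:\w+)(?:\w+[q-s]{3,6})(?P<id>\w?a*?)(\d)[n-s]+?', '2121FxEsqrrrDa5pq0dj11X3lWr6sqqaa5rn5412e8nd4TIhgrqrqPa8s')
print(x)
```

Pattern: one or more of a character in [1-3] (non-capturing group); then one or more of a word character (non-capturing group); then one or more of a word character, then 3 to 6 of a character in [q-s] (non-capturing group); then optionally a word character, then zero or more of the literal 'a' (lazy) (captured as 'id'); then a digit (captured); then one or more of a character in [n-s] (lazy).
Walking the string: at [0:57] match '2121FxEsqrrrDa5pq0dj11X3lWr6sqqaa5rn5412e8nd4TIhgrqrqPa8s', groups = ('Pa', '8').
Multiple groups make `findall` return tuples — one 2-tuple for the one match.

[('Pa', '8')]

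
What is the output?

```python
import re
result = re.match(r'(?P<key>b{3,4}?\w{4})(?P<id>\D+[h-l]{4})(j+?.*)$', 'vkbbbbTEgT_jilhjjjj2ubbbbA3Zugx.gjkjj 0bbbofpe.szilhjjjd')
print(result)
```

None

Pattern: 3 to 4 of a literal 'b' (lazy), then exactly 4 of a word character (captured as 'key'); then one or more of a non-digit, then exactly 4 of a character in [h-l] (captured as 'id'); then one or more of the literal 'j' (lazy), then zero or more of any character (captured); then anchored at the end.
`re.match` only tries the pattern at the start of the string.
Here the string doesn't start with a match, so the call returns None.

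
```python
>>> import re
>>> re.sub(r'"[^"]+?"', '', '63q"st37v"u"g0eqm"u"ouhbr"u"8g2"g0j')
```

'63quuug0j'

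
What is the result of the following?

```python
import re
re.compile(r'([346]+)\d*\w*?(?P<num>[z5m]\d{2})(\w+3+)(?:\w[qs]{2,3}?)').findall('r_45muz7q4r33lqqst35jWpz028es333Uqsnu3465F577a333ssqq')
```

Pattern: one or more of one of [346] (captured); then zero or more of a digit, then zero or more of a word character (lazy); then one of [z5m], then exactly 2 of a digit (captured as 'num'); then one or more of a word character, then one or more of the literal '3' (captured); then a word character, then 2 to 3 of one of [qs] (lazy) (non-capturing group).
A `+?`/`*?`/`{m,n}?` starts at its minimum and grows only as far as needed for what follows to match.
Matches: at [2:52] match '45muz7q4r33lqqst35jWpz028es333Uqsnu3465F577a333ssq', groups = ('4', 'z02', '8es333Uqsnu3465F577a333').
Multiple groups make `findall` return tuples — one 3-tuple for the one match.

[('4', 'z02', '8es333Uqsnu3465F577a333')]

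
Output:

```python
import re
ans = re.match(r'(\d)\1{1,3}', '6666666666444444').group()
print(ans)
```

6666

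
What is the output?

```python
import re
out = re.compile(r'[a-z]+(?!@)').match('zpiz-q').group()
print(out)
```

zpiz

`re.match` only tries the pattern at the start of the string.
The match spans [0:4] → 'zpiz'.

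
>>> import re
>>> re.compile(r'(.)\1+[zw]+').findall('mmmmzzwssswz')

['m', 's']

`\1` has to match the exact text group 1 already captured.
Scanning left to right: at [0:7] match 'mmmmzzw', group 1 = 'm'; at [7:12] match 'ssswz', group 1 = 's'.
`findall` collects group 1 from each match (2 total).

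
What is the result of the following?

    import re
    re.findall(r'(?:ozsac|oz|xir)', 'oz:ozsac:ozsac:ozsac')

['oz', 'ozsac', 'ozsac', 'ozsac']

Alternation tries branches left to right and keeps the first one that lets the overall match succeed at that position.
Scanning left to right: at [0:2] → 'oz'; at [3:8] → 'ozsac'; at [9:14] → 'ozsac'; at [15:20] → 'ozsac'.
With no groups in the pattern, `findall` gives back each whole match — 4 here.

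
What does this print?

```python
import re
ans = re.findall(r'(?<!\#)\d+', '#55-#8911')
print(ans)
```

['5', '911']

Because the assertion is negative and zero-width, positions next to the forbidden text are skipped.
Scanning left to right: at [2:3] → '5'; at [6:9] → '911'.
Since nothing is captured, `findall` lists the 2 matched substrings directly.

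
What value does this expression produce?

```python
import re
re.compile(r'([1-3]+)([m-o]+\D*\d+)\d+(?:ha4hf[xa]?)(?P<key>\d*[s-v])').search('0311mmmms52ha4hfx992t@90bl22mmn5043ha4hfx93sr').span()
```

(1, 21)

Pattern: one or more of a character in [1-3] (captured); then one or more of a character in [m-o], then zero or more of a non-digit, then one or more of a digit (captured); then one or more of a digit; then the literal 'ha', then the literal '4hf', then optionally one of [xa] (non-capturing group); then zero or more of a digit, then a character in [s-v] (captured as 'key').
`re.search` tries every starting position until one works.
The match spans [1:21] → '311mmmms52ha4hfx992t'.
Captured: group 1 = '311', group 2 = 'mmmms5', group 3 = '992t'.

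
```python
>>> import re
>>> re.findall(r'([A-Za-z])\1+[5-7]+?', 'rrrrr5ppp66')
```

`\1` is not a pattern — it's the concrete string captured by group 1, re-applied verbatim.
One capturing group, so `findall` returns just the captured substring from each match — 2 in all.

['r', 'p']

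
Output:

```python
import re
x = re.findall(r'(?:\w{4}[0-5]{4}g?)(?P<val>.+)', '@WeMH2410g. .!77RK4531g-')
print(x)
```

['. .!77RK4531g-']

The pattern matches exactly 4 of a word character, then exactly 4 of a character in [0-5], then optionally the literal 'g' (non-capturing group); then one or more of any character (captured as 'val').
Because there's exactly one group, `findall` drops the full match and keeps group 1 from the one hit.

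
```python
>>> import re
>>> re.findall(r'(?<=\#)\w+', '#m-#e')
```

['m', 'e']

Lookahead/lookbehind check context without consuming it, so the matched span excludes the asserted characters.
Walking the string: at [1:2] → 'm'; at [4:5] → 'e'.
`findall` yields the raw match text (2 of them) because the pattern has no groups.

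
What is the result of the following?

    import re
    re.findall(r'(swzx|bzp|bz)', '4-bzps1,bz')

Alternation isn't longest-match — the leftmost alternative that fits at this position is chosen.
With a single group, `findall` returns only what that group captured — 2 items.

['bzp', 'bz']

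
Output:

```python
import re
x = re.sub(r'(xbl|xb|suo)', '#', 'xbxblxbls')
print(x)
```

###s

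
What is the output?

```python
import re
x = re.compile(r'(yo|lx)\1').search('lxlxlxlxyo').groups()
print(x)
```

`\1` has to match the exact text group 1 already captured.
`search` walks the string left to right and returns the first match it finds.
The match spans [0:4] → 'lxlx'.
Captured: group 1 = 'lx'.

('lx',)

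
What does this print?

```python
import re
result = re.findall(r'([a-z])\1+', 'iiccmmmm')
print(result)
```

`\1` is not a pattern — it's the concrete string captured by group 1, re-applied verbatim.
Matches: at [0:2] match 'ii', group 1 = 'i'; at [2:4] match 'cc', group 1 = 'c'; at [4:8] match 'mmmm', group 1 = 'm'.
Because there's exactly one group, `findall` drops the full match and keeps group 1 from each hit.

['i', 'c', 'm']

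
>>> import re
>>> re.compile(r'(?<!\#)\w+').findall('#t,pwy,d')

The negative lookaround is zero-width — it rules out positions where the adjacent text would match, without consuming anything.
Matches: at [3:6] → 'pwy'; at [7:8] → 'd'.
`findall` yields the raw match text (2 of them) because the pattern has no groups.

['pwy', 'd']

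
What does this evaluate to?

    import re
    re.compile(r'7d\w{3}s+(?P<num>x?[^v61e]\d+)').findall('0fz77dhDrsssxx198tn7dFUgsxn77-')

['xx198', 'xn77']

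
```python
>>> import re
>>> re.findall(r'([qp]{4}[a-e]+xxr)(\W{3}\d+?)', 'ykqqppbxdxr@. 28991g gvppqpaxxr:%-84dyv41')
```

Pattern: exactly 4 of one of [qp], then one or more of a character in [a-e], then the literal 'xxr' (captured); then exactly 3 of a non-word character, then one or more of a digit (lazy) (captured).
A non-greedy quantifier consumes as few characters as it can — just enough that the remainder of the pattern still matches from where it stops; whatever follows it matches normally.
Walking the string: at [23:35] match 'ppqpaxxr:%-8', groups = ('ppqpaxxr', ':%-8').
With 2 capturing groups, `findall` returns a 2-tuple per match.

[('ppqpaxxr', ':%-8')]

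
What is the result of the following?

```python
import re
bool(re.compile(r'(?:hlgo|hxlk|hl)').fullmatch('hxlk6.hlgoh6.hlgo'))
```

False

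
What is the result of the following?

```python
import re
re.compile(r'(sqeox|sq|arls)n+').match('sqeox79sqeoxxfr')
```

`match` is anchored at position 0; if the pattern doesn't fit there, it returns None.
Here the pattern fails at index 0, so the call returns None.

None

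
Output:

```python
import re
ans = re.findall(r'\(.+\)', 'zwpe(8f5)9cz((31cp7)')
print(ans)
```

`findall` yields the raw match text (1 of them) because the pattern has no groups.

['(8f5)9cz((31cp7)']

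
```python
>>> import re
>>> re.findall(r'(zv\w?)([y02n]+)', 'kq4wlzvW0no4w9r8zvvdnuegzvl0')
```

Multiple groups make `findall` return tuples — one 2-tuple for each match.

[('zvW', '0n'), ('zvl', '0')]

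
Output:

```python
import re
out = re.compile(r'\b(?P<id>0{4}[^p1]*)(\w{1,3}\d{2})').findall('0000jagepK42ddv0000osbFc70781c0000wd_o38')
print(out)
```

Pattern: a word boundary (`\b`, zero-width); then exactly 4 of a literal '0', then zero or more of any character except [p1] (captured as 'id'); then 1 to 3 of a word character, then exactly 2 of a digit (captured).
`findall` packs the 2 group values into a tuple for every match.

[('0000jage', 'pK42')]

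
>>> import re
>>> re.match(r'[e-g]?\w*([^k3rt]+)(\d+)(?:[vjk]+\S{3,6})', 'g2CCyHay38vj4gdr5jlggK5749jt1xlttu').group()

'g2CCyHay38vj4gdr5jlggK5749jt1xltt'

This matches optionally a character in [e-g], then zero or more of a word character; then one or more of any character except [k3rt] (captured); then one or more of a digit (captured); then one or more of one of [vjk], then 3 to 6 of a non-whitespace character (non-capturing group).
With `match`, the pattern is implicitly anchored at the beginning.
The match spans [0:33] → 'g2CCyHay38vj4gdr5jlggK5749jt1xltt'.
Captured: group 1 = '4', group 2 = '9'.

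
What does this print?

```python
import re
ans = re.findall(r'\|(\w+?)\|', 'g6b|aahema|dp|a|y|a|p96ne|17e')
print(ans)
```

['aahema', 'a', 'a']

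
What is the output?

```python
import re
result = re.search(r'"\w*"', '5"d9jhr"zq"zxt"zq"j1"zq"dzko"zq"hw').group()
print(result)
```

The match spans [1:8] → '"d9jhr"'.

"d9jhr"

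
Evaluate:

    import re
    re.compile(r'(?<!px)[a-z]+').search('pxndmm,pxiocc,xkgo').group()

A negative assertion filters positions out without eating any characters.
`re.search` tries every starting position until one works.
The match spans [0:6] → 'pxndmm'.

'pxndmm'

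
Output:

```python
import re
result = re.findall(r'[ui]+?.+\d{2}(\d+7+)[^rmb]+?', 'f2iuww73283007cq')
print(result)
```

This matches one or more of one of [ui] (lazy); then one or more of any character, then exactly 2 of a digit; then one or more of a digit, then one or more of the literal '7' (captured); then one or more of any character except [rmb] (lazy).
Walking the string: at [2:15] match 'iuww73283007c', group 1 = '07'.
One capturing group, so `findall` returns just the captured substring from the one match — 1 in all.

['07']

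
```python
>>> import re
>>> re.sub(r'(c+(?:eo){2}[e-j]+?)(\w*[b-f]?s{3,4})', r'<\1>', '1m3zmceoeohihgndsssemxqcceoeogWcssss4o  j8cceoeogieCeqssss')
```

'1m3zm<ceoeoh>4o  j8<cceoeog>'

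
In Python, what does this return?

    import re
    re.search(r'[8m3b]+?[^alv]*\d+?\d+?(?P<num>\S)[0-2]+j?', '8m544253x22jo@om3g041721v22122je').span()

(0, 31)

Pattern: one or more of one of [8m3b] (lazy), then zero or more of any character except [alv]; then one or more of a digit (lazy), then one or more of a digit (lazy); then a non-whitespace character (captured as 'num'); then one or more of a character in [0-2], then optionally a literal 'j'.
`re.search` tries every starting position until one works.
The match spans [0:31] → '8m544253x22jo@om3g041721v22122j'.
Captured: group 1 = 'v'.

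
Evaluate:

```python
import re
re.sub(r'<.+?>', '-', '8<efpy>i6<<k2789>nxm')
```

Matches: at [1:7] → '<efpy>'; at [9:17] → '<<k2789>'.
Every occurrence is swapped for '-'.

'8-i6-nxm'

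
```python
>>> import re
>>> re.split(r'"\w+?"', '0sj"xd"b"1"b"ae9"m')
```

['0sj', 'b', 'b', 'm']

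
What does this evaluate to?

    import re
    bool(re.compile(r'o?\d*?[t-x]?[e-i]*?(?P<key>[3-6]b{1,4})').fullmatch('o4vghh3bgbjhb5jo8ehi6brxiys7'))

False

This matches optionally the literal 'o', then zero or more of a digit (lazy), then optionally a character in [t-x]; then zero or more of a character in [e-i] (lazy); then a character in [3-6], then 1 to 4 of the literal 'b' (captured as 'key').
`re.fullmatch` is like wrapping the pattern in `^…$` (in single-line mode).
Here the string isn't matched end-to-end, so the call returns None, and `bool(None)` is False.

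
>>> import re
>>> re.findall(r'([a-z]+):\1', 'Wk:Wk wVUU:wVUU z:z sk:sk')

`\1` has to match the exact text group 1 already captured.
With a single group, `findall` returns only what that group captured — 2 items.

['z', 'sk']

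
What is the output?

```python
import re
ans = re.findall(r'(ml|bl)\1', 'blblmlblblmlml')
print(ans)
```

['bl', 'bl', 'ml']

After group 1 captures some text, `\1` only succeeds where that same text appears again.
Walking the string: at [0:4] match 'blbl', group 1 = 'bl'; at [6:10] match 'blbl', group 1 = 'bl'; at [10:14] match 'mlml', group 1 = 'ml'.
`findall` collects group 1 from each match (3 total).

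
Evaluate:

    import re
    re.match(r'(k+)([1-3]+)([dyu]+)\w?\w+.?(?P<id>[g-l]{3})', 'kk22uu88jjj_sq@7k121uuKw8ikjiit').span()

(0, 11)

With `match`, the pattern is implicitly anchored at the beginning.
The match spans [0:11] → 'kk22uu88jjj'.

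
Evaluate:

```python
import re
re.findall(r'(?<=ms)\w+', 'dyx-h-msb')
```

['b']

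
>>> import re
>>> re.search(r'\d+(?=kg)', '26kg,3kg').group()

'26'

Lookahead/lookbehind check context without consuming it, so the matched span excludes the asserted characters.
`re.search` scans for the first position where the pattern succeeds.
The match spans [0:2] → '26'.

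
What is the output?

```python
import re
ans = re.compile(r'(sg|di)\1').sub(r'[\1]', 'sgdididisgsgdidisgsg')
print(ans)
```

sg[di]di[sg][di][sg]

After group 1 captures some text, `\1` only succeeds where that same text appears again.
Matches: at [2:6] → 'didi'; at [8:12] → 'sgsg'; at [12:16] → 'didi'; at [16:20] → 'sgsg'.
The replacement refers to a captured group, so each match is rewritten using its own captured text.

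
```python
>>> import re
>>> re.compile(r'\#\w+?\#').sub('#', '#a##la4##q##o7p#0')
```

Matches: at [0:3] → '#a#'; at [3:8] → '#la4#'; at [8:11] → '#q#'; at [11:16] → '#o7p#'.
Every occurrence is swapped for '#'.

'####0'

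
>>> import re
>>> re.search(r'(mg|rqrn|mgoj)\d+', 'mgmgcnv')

Here the pattern never matches, so the call returns None.

None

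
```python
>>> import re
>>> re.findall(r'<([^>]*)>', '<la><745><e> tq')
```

Walking the string: at [0:4] match '<la>', group 1 = 'la'; at [4:9] match '<745>', group 1 = '745'; at [9:12] match '<e>', group 1 = 'e'.
`findall` collects group 1 from each match (3 total).

['la', '745', 'e']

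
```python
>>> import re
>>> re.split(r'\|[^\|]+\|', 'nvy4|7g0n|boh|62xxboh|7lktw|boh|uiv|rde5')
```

['nvy4', 'boh', '7lktw', 'uiv|rde5']

Matches to split on: at [4:10] → '|7g0n|'; at [13:22] → '|62xxboh|'; at [27:32] → '|boh|'.
Each match becomes a cut point; 4 segments remain.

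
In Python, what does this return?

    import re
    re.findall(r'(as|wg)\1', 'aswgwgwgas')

`\1` has to match the exact text group 1 already captured.
Scanning left to right: at [2:6] match 'wgwg', group 1 = 'wg'.
`findall` collects group 1 from the one match (1 total).

['wg']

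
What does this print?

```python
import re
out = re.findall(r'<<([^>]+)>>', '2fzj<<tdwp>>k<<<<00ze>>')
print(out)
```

['tdwp', '<<00ze']

Walking the string: at [4:12] match '<<tdwp>>', group 1 = 'tdwp'; at [13:23] match '<<<<00ze>>', group 1 = '<<00ze'.
`findall` collects group 1 from each match (2 total).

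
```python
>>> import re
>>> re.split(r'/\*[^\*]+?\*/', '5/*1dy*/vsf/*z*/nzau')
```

Splitting on the pattern gives 3 pieces.

['5', 'vsf', 'nzau']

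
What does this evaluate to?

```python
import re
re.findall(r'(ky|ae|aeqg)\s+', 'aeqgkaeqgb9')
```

[]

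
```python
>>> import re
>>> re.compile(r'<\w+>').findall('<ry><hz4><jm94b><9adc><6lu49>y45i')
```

`findall` yields the raw match text (5 of them) because the pattern has no groups.

['<ry>', '<hz4>', '<jm94b>', '<9adc>', '<6lu49>']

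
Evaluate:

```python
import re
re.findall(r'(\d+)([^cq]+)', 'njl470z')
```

[('470', 'z')]

2 groups means the one result is a tuple of 2 captured strings — 1 here.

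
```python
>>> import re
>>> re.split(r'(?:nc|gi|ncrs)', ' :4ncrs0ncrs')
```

[' :4', 'rs0', 'rs']

Alternation tries branches left to right and keeps the first one that lets the overall match succeed at that position.
Matches to split on: at [3:5] → 'nc'; at [8:10] → 'nc'.
Each match becomes a cut point; 3 segments remain.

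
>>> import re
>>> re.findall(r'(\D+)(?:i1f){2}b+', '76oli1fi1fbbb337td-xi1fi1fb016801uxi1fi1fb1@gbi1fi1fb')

Because there's exactly one group, `findall` drops the full match and keeps group 1 from each hit.

['ol', 'td-x', 'ux', '@gb']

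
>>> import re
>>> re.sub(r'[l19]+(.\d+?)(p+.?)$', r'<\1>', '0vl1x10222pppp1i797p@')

The pattern matches one or more of one of [l19]; then any character, then one or more of a digit (lazy) (captured); then one or more of the literal 'p', then optionally any character (captured); then anchored at the end.
Matches: at [14:21] → '1i797p@'.
`\1` in the replacement pulls in group 1's text for each match.

'0vl1x10222pppp<i797>'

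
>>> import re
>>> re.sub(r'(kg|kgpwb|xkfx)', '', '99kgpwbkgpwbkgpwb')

'99pwbpwbpwb'

Branches in `(...|...)` are attempted left-to-right; the first branch that allows the whole pattern to succeed is taken.
Matches: at [2:4] → 'kg'; at [7:9] → 'kg'; at [12:14] → 'kg'.
Each match is replaced by ''.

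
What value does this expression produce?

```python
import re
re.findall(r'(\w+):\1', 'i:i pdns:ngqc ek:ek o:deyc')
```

The backreference `\1` re-matches whatever the first group consumed, character for character.
Because there's exactly one group, `findall` drops the full match and keeps group 1 from each hit.

['i', 'ek']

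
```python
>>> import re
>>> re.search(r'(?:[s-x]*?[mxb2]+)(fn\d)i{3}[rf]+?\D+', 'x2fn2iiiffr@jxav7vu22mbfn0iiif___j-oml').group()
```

'x2fn2iiiffr@jxav'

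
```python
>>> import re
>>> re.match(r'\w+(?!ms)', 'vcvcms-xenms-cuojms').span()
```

A negative assertion filters positions out without eating any characters.
`re.match` only tries the pattern at the start of the string.
The match spans [0:6] → 'vcvcms'.

(0, 6)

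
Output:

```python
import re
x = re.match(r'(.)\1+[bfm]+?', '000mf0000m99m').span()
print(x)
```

After group 1 captures some text, `\1` only succeeds where that same text appears again.
With `match`, the pattern is implicitly anchored at the beginning.
The match spans [0:4] → '000m'.
Captured: group 1 = '0'.

(0, 4)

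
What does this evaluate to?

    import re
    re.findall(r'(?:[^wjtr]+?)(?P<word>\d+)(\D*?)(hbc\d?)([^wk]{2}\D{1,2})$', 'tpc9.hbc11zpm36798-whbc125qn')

[('36798', '-w', 'hbc1', '25qn')]

Pattern: one or more of any character except [wjtr] (lazy) (non-capturing group); then one or more of a digit (captured as 'word'); then zero or more of a non-digit (lazy) (captured); then the literal 'hbc', then optionally a digit (captured); then exactly 2 of any character except [wk], then 1 to 2 of a non-digit (captured); then anchored at the end.
With the lazy modifier that quantifier settles for the fewest repetitions that let the rest of the pattern succeed (the atoms after it are unaffected and can still be greedy).
Matches: at [1:28] match 'pc9.hbc11zpm36798-whbc125qn', groups = ('36798', '-w', 'hbc1', '25qn').
`findall` packs the 4 group values into a tuple for every match.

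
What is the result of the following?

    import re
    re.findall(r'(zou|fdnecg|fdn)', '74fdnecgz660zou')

Alternation isn't longest-match — the leftmost alternative that fits at this position is chosen.
Walking the string: at [2:8] match 'fdnecg', group 1 = 'fdnecg'; at [12:15] match 'zou', group 1 = 'zou'.
One capturing group, so `findall` returns just the captured substring from each match — 2 in all.

['fdnecg', 'zou']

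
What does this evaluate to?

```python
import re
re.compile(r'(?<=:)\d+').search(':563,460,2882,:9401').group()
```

The positive lookaround only admits positions where the adjacent text matches; those characters stay outside the span.
`re.search` tries every starting position until one works.
The match spans [1:4] → '563'.

'563'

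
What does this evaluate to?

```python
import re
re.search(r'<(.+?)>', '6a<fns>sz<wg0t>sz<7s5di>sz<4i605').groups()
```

('fns',)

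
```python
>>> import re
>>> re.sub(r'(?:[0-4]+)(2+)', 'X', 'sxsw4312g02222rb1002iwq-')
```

'sxswXgXrbXiwq-'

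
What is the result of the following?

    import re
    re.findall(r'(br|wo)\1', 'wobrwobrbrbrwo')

The backreference `\1` re-matches whatever the first group consumed, character for character.
With a single group, `findall` returns only what that group captured — 1 item.

['br']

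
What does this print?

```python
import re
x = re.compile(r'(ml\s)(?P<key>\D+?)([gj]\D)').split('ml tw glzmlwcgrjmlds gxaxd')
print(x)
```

`re.split` interleaves the captured-group text with the surrounding fragments.

['', 'ml ', 'tw ', 'gl', 'zmlwcgrjmlds gxaxd']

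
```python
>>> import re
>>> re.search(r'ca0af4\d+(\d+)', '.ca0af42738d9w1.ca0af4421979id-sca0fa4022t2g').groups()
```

The pattern matches the literal 'ca0', then the literal 'af4', then one or more of a digit; then one or more of a digit (captured).
`re.search` tries every starting position until one works.
The match spans [1:11] → 'ca0af42738'.
Captured: group 1 = '8'.

('8',)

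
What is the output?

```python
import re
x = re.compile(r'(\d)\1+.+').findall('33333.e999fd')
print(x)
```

['3']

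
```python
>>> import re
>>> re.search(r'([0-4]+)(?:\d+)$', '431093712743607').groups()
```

('4310',)

The match spans [0:15] → '431093712743607'.
Captured: group 1 = '4310'.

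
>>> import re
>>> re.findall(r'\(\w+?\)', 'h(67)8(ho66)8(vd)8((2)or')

With no groups in the pattern, `findall` gives back each whole match — 4 here.

['(67)', '(ho66)', '(vd)', '(2)']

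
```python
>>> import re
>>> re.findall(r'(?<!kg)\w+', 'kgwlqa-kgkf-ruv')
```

['kgwlqa', 'kgkf', 'ruv']

The negative lookahead/lookbehind blocks any match where the forbidden context is present.
Scanning left to right: at [0:6] → 'kgwlqa'; at [7:11] → 'kgkf'; at [12:15] → 'ruv'.
`findall` yields the raw match text (3 of them) because the pattern has no groups.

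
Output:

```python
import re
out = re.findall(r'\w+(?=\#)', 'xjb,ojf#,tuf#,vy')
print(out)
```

['ojf', 'tuf']

Because the assertion is zero-width, the text it checks is not consumed and won't appear in the result.
Matches: at [4:7] → 'ojf'; at [9:12] → 'tuf'.
No capturing groups, so `findall` returns the 2 full match strings.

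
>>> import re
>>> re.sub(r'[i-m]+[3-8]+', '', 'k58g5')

This matches one or more of a character in [i-m]; then one or more of a character in [3-8].
Matches: at [0:3] → 'k58'.
`sub` substitutes '' at each match site.

'g5'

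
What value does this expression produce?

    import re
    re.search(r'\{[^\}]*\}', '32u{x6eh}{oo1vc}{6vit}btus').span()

(3, 9)

`re.search` scans for the first position where the pattern succeeds.
The match spans [3:9] → '{x6eh}'.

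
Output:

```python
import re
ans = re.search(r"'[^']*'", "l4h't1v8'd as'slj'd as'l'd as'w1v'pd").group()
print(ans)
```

The match spans [3:9] → "'t1v8'".

't1v8'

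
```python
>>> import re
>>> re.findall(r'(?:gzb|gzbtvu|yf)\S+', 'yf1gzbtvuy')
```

['yf1gzbtvuy']

Walking the string: at [0:10] → 'yf1gzbtvuy'.
No capturing groups, so `findall` returns the 1 full match string.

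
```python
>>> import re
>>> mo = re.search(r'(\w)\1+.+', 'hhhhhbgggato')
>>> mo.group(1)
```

'h'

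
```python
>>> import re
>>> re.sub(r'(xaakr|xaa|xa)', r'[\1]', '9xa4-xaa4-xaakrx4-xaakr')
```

'9[xa]4-[xaa]4-[xaakr]x4-[xaakr]'

Alternation tries branches left to right and keeps the first one that lets the overall match succeed at that position.
`\1` in the replacement pulls in group 1's text for each match.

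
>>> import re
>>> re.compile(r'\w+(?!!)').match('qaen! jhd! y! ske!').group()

The negative lookaround is zero-width — it rules out positions where the adjacent text would match, without consuming anything.
`re.match` only tries the pattern at the start of the string.
The match spans [0:3] → 'qae'.

'qae'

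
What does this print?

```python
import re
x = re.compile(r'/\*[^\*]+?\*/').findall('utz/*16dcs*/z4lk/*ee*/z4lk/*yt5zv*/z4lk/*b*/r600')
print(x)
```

['/*16dcs*/', '/*ee*/', '/*yt5zv*/', '/*b*/']

Scanning left to right: at [3:12] → '/*16dcs*/'; at [16:22] → '/*ee*/'; at [26:35] → '/*yt5zv*/'; at [39:44] → '/*b*/'.
Since nothing is captured, `findall` lists the 4 matched substrings directly.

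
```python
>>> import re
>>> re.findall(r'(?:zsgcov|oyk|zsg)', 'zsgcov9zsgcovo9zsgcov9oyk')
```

Branches in `(...|...)` are attempted left-to-right; the first branch that allows the whole pattern to succeed is taken.
Matches: at [0:6] → 'zsgcov'; at [7:13] → 'zsgcov'; at [15:21] → 'zsgcov'; at [22:25] → 'oyk'.
No capturing groups, so `findall` returns the 4 full match strings.

['zsgcov', 'zsgcov', 'zsgcov', 'oyk']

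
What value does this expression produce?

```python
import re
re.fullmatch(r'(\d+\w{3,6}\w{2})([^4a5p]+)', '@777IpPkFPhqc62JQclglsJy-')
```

None

Pattern: one or more of a digit, then 3 to 6 of a word character, then exactly 2 of a word character (captured); then one or more of any character except [4a5p] (captured).
For `fullmatch`, every character of the input must be accounted for by the pattern.
Here there's no way to consume every character, so the call returns None.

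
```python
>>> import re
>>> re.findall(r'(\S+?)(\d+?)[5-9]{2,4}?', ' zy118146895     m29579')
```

A non-greedy quantifier consumes as few characters as it can — just enough that the remainder of the pattern still matches from where it stops; whatever follows it matches normally.
`findall` packs the 2 group values into a tuple for every match.

[('zy', '11814'), ('m', '2')]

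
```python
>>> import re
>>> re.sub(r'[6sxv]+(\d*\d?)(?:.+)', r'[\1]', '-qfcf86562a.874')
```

'-qfcf8[562]'

This matches one or more of one of [6sxv]; then zero or more of a digit, then optionally a digit (captured); then one or more of any character (non-capturing group).
Matches: at [6:15] → '6562a.874'.
Each match is replaced using the text its own group 1 captured.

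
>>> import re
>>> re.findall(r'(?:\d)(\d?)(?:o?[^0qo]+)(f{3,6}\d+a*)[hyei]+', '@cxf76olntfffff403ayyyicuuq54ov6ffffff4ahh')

This matches a digit (non-capturing group); then optionally a digit (captured); then optionally a literal 'o', then one or more of any character except [0qo] (non-capturing group); then 3 to 6 of the literal 'f', then one or more of a digit, then zero or more of the literal 'a' (captured); then one or more of one of [hyei].
Walking the string: at [4:23] match '76olntfffff403ayyyi', groups = ('6', 'fff403a'); at [27:42] match '54ov6ffffff4ahh', groups = ('4', 'fff4a').
2 groups means each result is a tuple of 2 captured strings — 2 here.

[('6', 'fff403a'), ('4', 'fff4a')]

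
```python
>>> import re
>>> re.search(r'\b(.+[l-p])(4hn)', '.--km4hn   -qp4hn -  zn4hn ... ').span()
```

This matches a word boundary (`\b`, zero-width); then one or more of any character, then a character in [l-p] (captured); then a literal '4', then the literal 'hn' (captured).
The match spans [3:26] → 'km4hn   -qp4hn -  zn4hn'.

(3, 26)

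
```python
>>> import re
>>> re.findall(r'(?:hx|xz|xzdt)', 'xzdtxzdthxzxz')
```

['xz', 'xz', 'hx', 'xz']

The regex engine tests alternatives in the order written; an earlier branch that matches wins even if a later one would match more.
With no groups in the pattern, `findall` gives back each whole match — 4 here.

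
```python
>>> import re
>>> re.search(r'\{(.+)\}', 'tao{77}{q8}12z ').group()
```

'{77}{q8}'

The match spans [3:11] → '{77}{q8}'.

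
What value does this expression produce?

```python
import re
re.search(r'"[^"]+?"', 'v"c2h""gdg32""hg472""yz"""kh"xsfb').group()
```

`re.search` scans for the first position where the pattern succeeds.
The match spans [1:6] → '"c2h"'.

'"c2h"'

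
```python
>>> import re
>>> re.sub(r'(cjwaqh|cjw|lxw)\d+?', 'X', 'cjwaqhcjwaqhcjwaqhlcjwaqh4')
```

Every occurrence is swapped for 'X'.

'cjwaqhcjwaqhcjwaqhlX'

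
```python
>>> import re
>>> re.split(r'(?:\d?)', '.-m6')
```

Each match becomes a cut point; 6 segments remain.

['', '.', '-', 'm', '', '']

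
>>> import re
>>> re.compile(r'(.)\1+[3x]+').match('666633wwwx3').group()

'666633'

The backreference `\1` re-matches whatever the first group consumed, character for character.
With `match`, the pattern is implicitly anchored at the beginning.
The match spans [0:6] → '666633'.
Captured: group 1 = '6'.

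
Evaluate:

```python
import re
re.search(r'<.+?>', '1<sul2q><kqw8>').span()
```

(1, 8)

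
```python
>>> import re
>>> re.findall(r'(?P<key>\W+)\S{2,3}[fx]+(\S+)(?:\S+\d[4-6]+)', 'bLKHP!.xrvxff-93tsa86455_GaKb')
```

[('!.', '-93tsa86')]

The pattern matches one or more of a non-word character (captured as 'key'); then 2 to 3 of a non-whitespace character; then one or more of one of [fx]; then one or more of a non-whitespace character (captured); then one or more of a non-whitespace character, then a digit, then one or more of a character in [4-6] (non-capturing group).
`findall` packs the 2 group values into a tuple for every match.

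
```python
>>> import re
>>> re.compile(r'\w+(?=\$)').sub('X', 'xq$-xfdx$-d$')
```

'X$-X$-X$'

Because the assertion is zero-width, the text it checks is not consumed and won't appear in the result.
Matches: at [0:2] → 'xq'; at [4:8] → 'xfdx'; at [10:11] → 'd'.
Every occurrence is swapped for 'X'.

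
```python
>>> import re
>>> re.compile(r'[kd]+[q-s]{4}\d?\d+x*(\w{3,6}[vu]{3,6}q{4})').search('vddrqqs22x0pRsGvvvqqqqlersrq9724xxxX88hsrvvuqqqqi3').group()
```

Pattern: one or more of one of [kd], then exactly 4 of a character in [q-s], then optionally a digit; then one or more of a digit, then zero or more of a literal 'x'; then 3 to 6 of a word character, then 3 to 6 of one of [vu], then exactly 4 of a literal 'q' (captured).
The match spans [1:22] → 'ddrqqs22x0pRsGvvvqqqq'.

'ddrqqs22x0pRsGvvvqqqq'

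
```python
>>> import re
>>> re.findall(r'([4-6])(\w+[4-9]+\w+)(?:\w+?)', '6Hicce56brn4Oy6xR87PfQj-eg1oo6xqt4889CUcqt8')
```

The pattern matches a character in [4-6] (captured); then one or more of a word character, then one or more of a character in [4-9], then one or more of a word character (captured); then one or more of a word character (lazy) (non-capturing group).
Matches: at [0:23] match '6Hicce56brn4Oy6xR87PfQj', groups = ('6', 'Hicce56brn4Oy6xR87PfQ'); at [29:43] match '6xqt4889CUcqt8', groups = ('6', 'xqt4889CUcqt').
2 groups means each result is a tuple of 2 captured strings — 2 here.

[('6', 'Hicce56brn4Oy6xR87PfQ'), ('6', 'xqt4889CUcqt')]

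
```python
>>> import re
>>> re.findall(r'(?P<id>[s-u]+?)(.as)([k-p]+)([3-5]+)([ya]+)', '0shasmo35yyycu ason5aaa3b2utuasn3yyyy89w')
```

[('s', 'has', 'mo', '35', 'yyy'), ('u', ' as', 'on', '5', 'aaa'), ('ut', 'uas', 'n', '3', 'yyyy')]

The pattern matches one or more of a character in [s-u] (lazy) (captured as 'id'); then any character, then the literal 'as' (captured); then one or more of a character in [k-p] (captured); then one or more of a character in [3-5] (captured); then one or more of one of [ya] (captured).
Matches: at [1:12] match 'shasmo35yyy', groups = ('s', 'has', 'mo', '35', 'yyy'); at [13:23] match 'u ason5aaa', groups = ('u', ' as', 'on', '5', 'aaa'); at [26:37] match 'utuasn3yyyy', groups = ('ut', 'uas', 'n', '3', 'yyyy').
With 5 capturing groups, `findall` returns a 5-tuple per match.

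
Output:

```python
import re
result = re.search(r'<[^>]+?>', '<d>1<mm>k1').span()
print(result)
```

The match spans [0:3] → '<d>'.

(0, 3)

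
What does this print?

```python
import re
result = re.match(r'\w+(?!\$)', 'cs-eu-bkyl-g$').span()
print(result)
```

A negative assertion filters positions out without eating any characters.
`re.match` only tries the pattern at the start of the string.
The match spans [0:2] → 'cs'.

(0, 2)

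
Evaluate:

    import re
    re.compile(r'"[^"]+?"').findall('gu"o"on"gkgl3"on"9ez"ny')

Matches: at [2:5] → '"o"'; at [7:14] → '"gkgl3"'; at [16:21] → '"9ez"'.
No capturing groups, so `findall` returns the 3 full match strings.

['"o"', '"gkgl3"', '"9ez"']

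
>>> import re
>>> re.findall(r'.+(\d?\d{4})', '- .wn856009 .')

Pattern: one or more of any character; then optionally a digit, then exactly 4 of a digit (captured).
Matches: at [0:11] match '- .wn856009', group 1 = '6009'.
One capturing group, so `findall` returns just the captured substring from the one match — 1 in all.

['6009']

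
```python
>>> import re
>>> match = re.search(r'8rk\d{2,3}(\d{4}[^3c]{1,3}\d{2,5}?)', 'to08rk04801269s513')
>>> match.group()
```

'8rk04801269s513'

Pattern: the literal '8rk', then 2 to 3 of a digit; then exactly 4 of a digit, then 1 to 3 of any character except [3c], then 2 to 5 of a digit (lazy) (captured).
`re.search` tries every starting position until one works.
The match spans [3:18] → '8rk04801269s513'.
Captured: group 1 = '01269s513'.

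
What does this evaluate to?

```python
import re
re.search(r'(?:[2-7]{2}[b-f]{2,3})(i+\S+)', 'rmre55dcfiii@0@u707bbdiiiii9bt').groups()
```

('iii@0@u707bbdiiiii9bt',)

The match spans [4:30] → '55dcfiii@0@u707bbdiiiii9bt'.
Captured: group 1 = 'iii@0@u707bbdiiiii9bt'.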